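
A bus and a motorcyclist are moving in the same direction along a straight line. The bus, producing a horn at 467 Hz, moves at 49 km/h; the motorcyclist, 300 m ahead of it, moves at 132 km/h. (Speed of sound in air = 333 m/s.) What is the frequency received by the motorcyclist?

49 km/h = 13.61 m/s; 132 km/h = 36.67 m/s.
The motorcyclist is ahead, so the bus is moving toward it while the motorcyclist is moving away from the bus.
Both move, so f' = f · (v − v_o)/(v − v_s).
f' = 467 × (333 − 36.67)/(333 − 13.61) = 467 × 296.33/319.39 ≈ 433 Hz.

433 Hz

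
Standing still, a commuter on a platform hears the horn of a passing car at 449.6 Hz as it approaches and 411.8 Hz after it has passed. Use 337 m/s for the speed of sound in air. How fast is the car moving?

f₁/f₂ = (v + v_s)/(v − v_s), so v_s = v · (f₁ − f₂)/(f₁ + f₂).
v_s = 337 × (449.6 − 411.8)/(449.6 + 411.8) = 337 × 37.8/861.4 ≈ 14.8 m/s.

14.8 m/s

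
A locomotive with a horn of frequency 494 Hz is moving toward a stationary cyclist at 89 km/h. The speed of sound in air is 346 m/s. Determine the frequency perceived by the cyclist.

532 Hz

89 km/h = 24.72 m/s.
With the source moving toward a stationary observer, f' = f · v/(v − v_s).
f' = 494 × 346/(346 − 24.72) = 494 × 346/321.3 ≈ 532 Hz.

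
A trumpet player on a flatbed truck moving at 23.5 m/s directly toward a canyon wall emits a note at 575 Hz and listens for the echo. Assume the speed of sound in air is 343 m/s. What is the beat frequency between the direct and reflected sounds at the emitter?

The canyon wall receives the sound from a moving source: f₁ = f₀ · v/(v − v_e) = 575 × 343/319.5 ≈ 617.3 Hz.
On the return leg the trumpet player on a flatbed truck is a moving observer: f₂ = f₁ · (v + v_e)/v = 617.3 × 366.5/343 ≈ 659.6 Hz.
Equivalently f₂ = f₀ · (v + v_e)/(v − v_e).
Beat against the emitted tone: |f₂ − f₀| = 2v_e·f₀/(v − v_e) = 2 × 23.5 × 575/319.5 ≈ 85 Hz.

85 Hz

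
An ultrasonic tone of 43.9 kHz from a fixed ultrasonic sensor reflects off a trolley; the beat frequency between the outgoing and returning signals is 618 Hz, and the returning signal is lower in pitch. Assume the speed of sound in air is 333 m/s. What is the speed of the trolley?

2.36 m/s

Double Doppler shift off a moving reflector: f₂ = f₀ · (v + u)/(v − u) (u > 0 toward emitter).
Returning signal is lower, so f₂ = f₀ − Δf = 43900 − 618 = 43282 Hz.
Rearranging, u = v · (f₂ − f₀)/(f₂ + f₀) = 333 × -618/87182 ≈ -2.36 m/s.
So the trolley is moving at 2.36 m/s away from the emitter.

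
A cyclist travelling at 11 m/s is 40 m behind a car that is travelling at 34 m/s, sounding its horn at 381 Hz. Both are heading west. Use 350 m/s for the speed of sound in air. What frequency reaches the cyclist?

The cyclist is behind, so the car is moving away from it while the cyclist is moving toward the car.
With source receding and observer approaching, f' = f · (v + v_o)/(v + v_s).
f' = 381 × (350 + 11)/(350 + 34) = 381 × 361/384 ≈ 358 Hz.

358 Hz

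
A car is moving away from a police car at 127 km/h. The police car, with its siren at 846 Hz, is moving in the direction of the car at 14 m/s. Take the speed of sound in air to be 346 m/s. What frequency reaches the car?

127 km/h = 35.28 m/s.
With source approaching and observer receding, f' = f · (v − v_o)/(v − v_s).
f' = 846 × (346 − 35.28)/(346 − 14) = 846 × 310.72/332 ≈ 792 Hz.

792 Hz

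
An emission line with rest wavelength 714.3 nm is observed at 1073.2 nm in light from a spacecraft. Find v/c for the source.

λ'/λ₀ = 1.5024 > 1 (redshift), so the source is receding.
λ'/λ₀ = √((1 + β)/(1 − β)) for a receding source ⇒ β = (r² − 1)/(r² + 1) with r = λ'/λ₀.
β = (2.2574 − 1)/(2.2574 + 1) ≈ 0.386.

0.386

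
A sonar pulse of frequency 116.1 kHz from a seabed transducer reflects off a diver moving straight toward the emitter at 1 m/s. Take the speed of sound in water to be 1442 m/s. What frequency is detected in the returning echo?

The diver first receives the wave as a moving observer: f₁ = f₀ · (v + u)/v = 116.1 × (1442 + 1)/1442 ≈ 116.2 kHz.
The reflection then acts as a moving source: f₂ = f₁ · v/(v − u) ≈ 116.3 kHz.

116.3 kHz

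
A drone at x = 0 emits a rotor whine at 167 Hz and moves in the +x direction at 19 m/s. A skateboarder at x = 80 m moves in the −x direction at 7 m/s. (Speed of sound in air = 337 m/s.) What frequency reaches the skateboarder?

The observer lies on the +x side, so the source is heading toward the observer and the observer is heading toward the source.
General Doppler shift: f' = f · (v + v_o)/(v − v_s).
f' = 167 × (337 + 7)/(337 − 19) = 167 × 344/318 ≈ 181 Hz.

181 Hz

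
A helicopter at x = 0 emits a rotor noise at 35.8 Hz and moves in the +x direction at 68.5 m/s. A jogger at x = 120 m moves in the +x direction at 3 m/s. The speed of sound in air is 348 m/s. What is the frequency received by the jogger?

44.2 Hz

The observer lies on the +x side, so the source is heading toward the observer and the observer is heading away from the source.
Both move, so f' = f · (v − v_o)/(v − v_s).
f' = 35.8 × (348 − 3)/(348 − 68.5) = 35.8 × 345/279.5 ≈ 44.2 Hz.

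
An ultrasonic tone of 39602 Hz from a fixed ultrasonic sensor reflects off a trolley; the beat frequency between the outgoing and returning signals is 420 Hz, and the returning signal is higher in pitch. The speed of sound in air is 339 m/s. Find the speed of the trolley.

Double Doppler shift off a moving reflector: f₂ = f₀ · (v + u)/(v − u) (u > 0 toward emitter).
Returning signal is higher, so f₂ = f₀ + Δf = 39602 + 420 = 40022 Hz.
Rearranging, u = v · (f₂ − f₀)/(f₂ + f₀) = 339 × 420/79624 ≈ 1.79 m/s.
So the trolley is moving at 1.79 m/s toward the emitter.

1.79 m/s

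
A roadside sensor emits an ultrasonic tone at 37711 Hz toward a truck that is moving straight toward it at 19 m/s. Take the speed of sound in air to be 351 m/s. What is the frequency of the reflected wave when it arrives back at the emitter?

42027 Hz

The truck first receives the wave as a moving observer: f₁ = f₀ · (v + u)/v = 37711 × (351 + 19)/351 ≈ 39752 Hz.
The reflection then acts as a moving source: f₂ = f₁ · v/(v − u) ≈ 42027 Hz.
Equivalently f₂ = f₀ · (v + u)/(v − u).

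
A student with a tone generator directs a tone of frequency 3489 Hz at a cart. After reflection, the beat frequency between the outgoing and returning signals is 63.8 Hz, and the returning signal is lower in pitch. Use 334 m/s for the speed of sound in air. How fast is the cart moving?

3.1 m/s

Double Doppler shift off a moving reflector: f₂ = f₀ · (v + u)/(v − u) (u > 0 toward emitter).
Returning signal is lower, so f₂ = f₀ − Δf = 3489 − 63.8 = 3425.2 Hz.
Rearranging, u = v · (f₂ − f₀)/(f₂ + f₀) = 334 × -63.8/6914.2 ≈ -3.1 m/s.
So the cart is moving at 3.1 m/s away from the emitter.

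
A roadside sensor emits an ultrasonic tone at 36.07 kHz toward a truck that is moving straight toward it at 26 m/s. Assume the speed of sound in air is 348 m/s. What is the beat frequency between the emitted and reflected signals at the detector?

5825 Hz

At the truck (a moving observer), f₁ = f₀ · (v + u)/v = 36.07 × 374/348 ≈ 38.76 kHz.
The reflection then acts as a moving source: f₂ = f₁ · v/(v − u) ≈ 41.89 kHz.
Equivalently f₂ = f₀ · (v + u)/(v − u).
Beat frequency (with f₀ = 36070 Hz): |f₂ − f₀| = 2u·f₀/(v − u) = 2 × 26 × 36070/322 ≈ 5825 Hz.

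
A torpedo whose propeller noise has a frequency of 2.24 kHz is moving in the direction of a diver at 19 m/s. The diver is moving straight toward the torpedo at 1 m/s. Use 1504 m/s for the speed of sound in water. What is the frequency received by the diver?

2.27 kHz

General Doppler shift: f' = f · (v + v_o)/(v − v_s).
f' = 2.24 × (1504 + 1)/(1504 − 19) = 2.24 × 1505/1485 ≈ 2.27 kHz.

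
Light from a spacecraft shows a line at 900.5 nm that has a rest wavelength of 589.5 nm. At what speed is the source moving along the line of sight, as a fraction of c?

λ'/λ₀ = 1.5276 > 1 (redshift), so the source is receding.
λ'/λ₀ = √((1 + β)/(1 − β)) for a receding source ⇒ β = (r² − 1)/(r² + 1) with r = λ'/λ₀.
β = (2.3335 − 1)/(2.3335 + 1) ≈ 0.400.

0.400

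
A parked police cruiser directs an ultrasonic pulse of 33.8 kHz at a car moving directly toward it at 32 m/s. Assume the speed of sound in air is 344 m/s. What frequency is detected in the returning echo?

40.7 kHz

At the car (a moving observer), f₁ = f₀ · (v + u)/v = 33.8 × 376/344 ≈ 36.9 kHz.
The reflection then acts as a moving source: f₂ = f₁ · v/(v − u) ≈ 40.7 kHz.
Equivalently f₂ = f₀ · (v + u)/(v − u).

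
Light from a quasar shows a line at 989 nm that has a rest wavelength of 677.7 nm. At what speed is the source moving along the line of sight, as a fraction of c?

0.361c

λ'/λ₀ = 1.4593 > 1 (redshift), so the source is receding.
λ'/λ₀ = √((1 + β)/(1 − β)) for a receding source ⇒ β = (r² − 1)/(r² + 1) with r = λ'/λ₀.
β = (2.1297 − 1)/(2.1297 + 1) ≈ 0.361.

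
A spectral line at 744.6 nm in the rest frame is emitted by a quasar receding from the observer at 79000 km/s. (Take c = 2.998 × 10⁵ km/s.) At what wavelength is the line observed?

975.3 nm

β = v/c = 79000/299800 = 0.2635.
Relativistic Doppler for wavelength: λ' = λ₀ · √((1 + β)/(1 − β)).
λ' = 744.6 × √(1.2635/0.7365) = 744.6 × 1.30980 ≈ 975.3 nm.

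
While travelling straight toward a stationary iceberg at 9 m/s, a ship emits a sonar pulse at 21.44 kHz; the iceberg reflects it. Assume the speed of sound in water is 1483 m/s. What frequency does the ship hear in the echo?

21.7 kHz

The iceberg receives the sound from a moving source: f₁ = f₀ · v/(v − v_e) = 21.44 × 1483/1474 ≈ 21.6 kHz.
On the return leg the ship is a moving observer: f₂ = f₁ · (v + v_e)/v = 21.6 × 1492/1483 ≈ 21.7 kHz.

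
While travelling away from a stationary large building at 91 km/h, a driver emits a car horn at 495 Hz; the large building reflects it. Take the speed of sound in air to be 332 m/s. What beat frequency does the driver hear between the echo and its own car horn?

70 Hz

91 km/h = 25.28 m/s.
The large building receives the sound from a moving source: f₁ = f₀ · v/(v + v_e) = 495 × 332/357.28 ≈ 460.0 Hz.
On the return leg the driver is a moving observer: f₂ = f₁ · (v − v_e)/v = 460.0 × 306.72/332 ≈ 425.0 Hz.
Beat against the emitted tone: |f₂ − f₀| = 2v_e·f₀/(v + v_e) = 2 × 25.28 × 495/357.28 ≈ 70 Hz.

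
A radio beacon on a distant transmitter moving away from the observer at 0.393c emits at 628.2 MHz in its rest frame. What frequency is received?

Relativistic Doppler for frequency: f' = f₀ · √((1 − β)/(1 + β)).
f' = 628.2 × √(0.6070/1.3930) = 628.2 × 0.66011 ≈ 414.7 MHz.

414.7 MHz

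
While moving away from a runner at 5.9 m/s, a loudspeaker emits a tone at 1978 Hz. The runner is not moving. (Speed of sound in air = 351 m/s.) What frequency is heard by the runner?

Only the source moves, away from the listener, so f' = f · v/(v + v_s).
f' = 1978 × 351/(351 + 5.9) = 1978 × 351/356.9 ≈ 1945 Hz.

1945 Hz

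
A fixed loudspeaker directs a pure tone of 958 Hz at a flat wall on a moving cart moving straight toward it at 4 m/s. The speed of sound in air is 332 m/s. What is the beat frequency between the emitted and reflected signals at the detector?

23.4 Hz

The flat wall on a moving cart first receives the wave as a moving observer: f₁ = f₀ · (v + u)/v = 958 × (332 + 4)/332 ≈ 969.5 Hz.
On reflection it acts as a source moving toward the stationary detector: f₂ = f₁ · v/(v − u) = 969.5 × 332/328 ≈ 981.4 Hz.
Equivalently f₂ = f₀ · (v + u)/(v − u).
Beat frequency: |f₂ − f₀| = 2u·f₀/(v − u) = 2 × 4 × 958/328 ≈ 23.4 Hz.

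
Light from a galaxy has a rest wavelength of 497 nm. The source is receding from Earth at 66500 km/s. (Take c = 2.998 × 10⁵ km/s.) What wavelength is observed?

β = v/c = 66500/299800 = 0.2218.
Relativistic Doppler for wavelength: λ' = λ₀ · √((1 + β)/(1 − β)).
λ' = 497 × √(1.2218/0.7782) = 497 × 1.25303 ≈ 622.8 nm.

622.8 nm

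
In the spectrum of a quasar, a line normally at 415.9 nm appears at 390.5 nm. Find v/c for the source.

λ'/λ₀ = 0.9389 < 1 (blueshift), so the source is approaching.
λ'/λ₀ = √((1 − β)/(1 + β)) for an approaching source ⇒ β = (1 − r²)/(1 + r²) with r = λ'/λ₀.
β = (1 − 0.8816)/(1 + 0.8816) ≈ 0.063.

0.063c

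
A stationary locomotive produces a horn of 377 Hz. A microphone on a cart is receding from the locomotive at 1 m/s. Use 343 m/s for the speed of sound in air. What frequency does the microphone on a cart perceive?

Only the observer moves, away from the source, so f' = f · (v − v_o)/v.
f' = 377 × (343 − 1)/343 = 377 × 342/343 ≈ 376 Hz.

376 Hz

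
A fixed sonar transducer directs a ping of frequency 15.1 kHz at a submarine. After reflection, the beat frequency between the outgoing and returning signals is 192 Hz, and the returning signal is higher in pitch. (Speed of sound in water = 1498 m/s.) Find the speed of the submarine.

9.5 m/s

Double Doppler shift off a moving reflector: f₂ = f₀ · (v + u)/(v − u) (u > 0 toward emitter).
Returning signal is higher, so f₂ = f₀ + Δf = 15100 + 192 = 15292 Hz.
Rearranging, u = v · (f₂ − f₀)/(f₂ + f₀) = 1498 × 192/30392 ≈ 9.5 m/s.
So the submarine is moving at 9.5 m/s toward the emitter.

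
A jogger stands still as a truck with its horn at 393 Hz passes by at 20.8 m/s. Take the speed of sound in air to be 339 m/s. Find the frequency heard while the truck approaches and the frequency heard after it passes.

419 Hz approaching; 370 Hz receding

Approaching: f₁ = f · v/(v − v_s) = 393 × 339/318.2 ≈ 419 Hz.
Receding: f₂ = f · v/(v + v_s) = 393 × 339/359.8 ≈ 370 Hz.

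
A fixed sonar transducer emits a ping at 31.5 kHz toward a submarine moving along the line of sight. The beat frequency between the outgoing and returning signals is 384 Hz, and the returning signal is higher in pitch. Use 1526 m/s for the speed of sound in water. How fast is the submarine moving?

Double Doppler shift off a moving reflector: f₂ = f₀ · (v + u)/(v − u) (u > 0 toward emitter).
Returning signal is higher, so f₂ = f₀ + Δf = 31500 + 384 = 31884 Hz.
Rearranging, u = v · (f₂ − f₀)/(f₂ + f₀) = 1526 × 384/63384 ≈ 9.2 m/s.
So the submarine is moving at 9.2 m/s toward the emitter.

9.2 m/s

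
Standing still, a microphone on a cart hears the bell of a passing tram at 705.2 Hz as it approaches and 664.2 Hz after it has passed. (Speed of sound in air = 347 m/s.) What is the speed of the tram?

f₁/f₂ = (v + v_s)/(v − v_s), so v_s = v · (f₁ − f₂)/(f₁ + f₂).
v_s = 347 × (705.2 − 664.2)/(705.2 + 664.2) = 347 × 41.0/1369.4 ≈ 10.4 m/s.

10.4 m/s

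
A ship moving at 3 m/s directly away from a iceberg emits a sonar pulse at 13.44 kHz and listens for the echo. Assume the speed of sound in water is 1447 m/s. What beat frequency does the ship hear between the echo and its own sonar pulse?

The iceberg receives the sound from a moving source: f₁ = f₀ · v/(v + v_e) = 13.44 × 1447/1450 ≈ 13.4122 kHz.
On the return leg the ship is a moving observer: f₂ = f₁ · (v − v_e)/v = 13.4122 × 1444/1447 ≈ 13.3844 kHz.
Equivalently f₂ = f₀ · (v − v_e)/(v + v_e).
Beat against the emitted tone (with f₀ = 13440 Hz): |f₂ − f₀| = 2v_e·f₀/(v + v_e) = 2 × 3 × 13440/1450 ≈ 55.6 Hz.

55.6 Hz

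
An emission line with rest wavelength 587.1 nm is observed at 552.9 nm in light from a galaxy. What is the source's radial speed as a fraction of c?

0.060

λ'/λ₀ = 0.9417 < 1 (blueshift), so the source is approaching.
λ'/λ₀ = √((1 − β)/(1 + β)) for an approaching source ⇒ β = (1 − r²)/(1 + r²) with r = λ'/λ₀.
β = (1 − 0.8869)/(1 + 0.8869) ≈ 0.060.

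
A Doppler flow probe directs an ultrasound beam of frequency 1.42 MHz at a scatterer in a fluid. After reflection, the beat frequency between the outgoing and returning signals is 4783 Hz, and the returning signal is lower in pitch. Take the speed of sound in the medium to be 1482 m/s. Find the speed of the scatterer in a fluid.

2.50 m/s

Double Doppler shift off a moving reflector: f₂ = f₀ · (v + u)/(v − u) (u > 0 toward emitter).
Returning signal is lower, so f₂ = f₀ − Δf = 1420000 − 4783 = 1415217 Hz.
Rearranging, u = v · (f₂ − f₀)/(f₂ + f₀) = 1482 × -4783/2835217 ≈ -2.50 m/s.
So the scatterer in a fluid is moving at 2.50 m/s away from the emitter.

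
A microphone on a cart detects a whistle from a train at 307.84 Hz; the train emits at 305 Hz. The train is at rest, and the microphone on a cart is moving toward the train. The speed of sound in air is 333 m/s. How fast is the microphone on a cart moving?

3.1 m/s

f' = f · (v + v_o)/v ⇒ v_o = v · |f'/f − 1|.
v_o = 333 × |307.84/305 − 1| = 333 × 0.009311 ≈ 3.1 m/s.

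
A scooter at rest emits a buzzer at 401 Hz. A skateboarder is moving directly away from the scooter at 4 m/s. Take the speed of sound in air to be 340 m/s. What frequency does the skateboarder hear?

396 Hz

Only the observer moves, away from the source, so f' = f · (v − v_o)/v.
f' = 401 × (340 − 4)/340 = 401 × 336/340 ≈ 396 Hz.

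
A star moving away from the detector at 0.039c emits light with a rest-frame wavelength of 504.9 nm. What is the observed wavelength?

Relativistic Doppler for wavelength: λ' = λ₀ · √((1 + β)/(1 − β)).
λ' = 504.9 × √(1.0390/0.9610) = 504.9 × 1.03979 ≈ 525.0 nm.

525.0 nm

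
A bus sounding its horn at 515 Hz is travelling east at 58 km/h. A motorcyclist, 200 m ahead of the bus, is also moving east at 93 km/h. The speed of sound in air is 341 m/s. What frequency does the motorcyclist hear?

58 km/h = 16.11 m/s; 93 km/h = 25.83 m/s.
The motorcyclist is ahead, so the bus is moving toward it while the motorcyclist is moving away from the bus.
With source approaching and observer receding, f' = f · (v − v_o)/(v − v_s).
f' = 515 × (341 − 25.83)/(341 − 16.11) = 515 × 315.17/324.89 ≈ 500 Hz.

500 Hz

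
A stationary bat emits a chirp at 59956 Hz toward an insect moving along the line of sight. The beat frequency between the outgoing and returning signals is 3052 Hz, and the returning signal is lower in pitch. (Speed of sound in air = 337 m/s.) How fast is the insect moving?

Double Doppler shift off a moving reflector: f₂ = f₀ · (v + u)/(v − u) (u > 0 toward emitter).
Returning signal is lower, so f₂ = f₀ − Δf = 59956 − 3052 = 56904 Hz.
Rearranging, u = v · (f₂ − f₀)/(f₂ + f₀) = 337 × -3052/116860 ≈ -8.8 m/s.
So the insect is moving at 8.8 m/s away from the emitter.

8.8 m/s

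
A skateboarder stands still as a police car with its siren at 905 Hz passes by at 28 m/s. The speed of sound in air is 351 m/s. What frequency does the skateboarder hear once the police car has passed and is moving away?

Receding: f₂ = f · v/(v + v_s) = 905 × 351/379 ≈ 838 Hz.

838 Hz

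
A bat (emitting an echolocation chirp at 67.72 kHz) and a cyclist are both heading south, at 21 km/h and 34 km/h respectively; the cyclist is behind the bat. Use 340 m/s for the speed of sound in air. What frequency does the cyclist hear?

21 km/h = 5.833 m/s; 34 km/h = 9.444 m/s.
The cyclist is behind, so the bat is moving away from it while the cyclist is moving toward the bat.
With source receding and observer approaching, f' = f · (v + v_o)/(v + v_s).
f' = 67.72 × (340 + 9.444)/(340 + 5.833) = 67.72 × 349.44/345.83 ≈ 68.4 kHz.

68.4 kHz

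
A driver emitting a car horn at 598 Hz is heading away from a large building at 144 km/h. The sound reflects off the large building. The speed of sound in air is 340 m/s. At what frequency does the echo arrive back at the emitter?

144 km/h = 40 m/s.
The large building receives the sound from a moving source: f₁ = f₀ · v/(v + v_e) = 598 × 340/380 ≈ 535 Hz.
On the return leg the driver is a moving observer: f₂ = f₁ · (v − v_e)/v = 535 × 300/340 ≈ 472 Hz.
Equivalently f₂ = f₀ · (v − v_e)/(v + v_e).

472 Hz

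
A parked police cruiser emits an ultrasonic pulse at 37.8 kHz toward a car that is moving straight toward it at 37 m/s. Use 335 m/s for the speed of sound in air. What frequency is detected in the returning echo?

At the car (a moving observer), f₁ = f₀ · (v + u)/v = 37.8 × 372/335 ≈ 42.0 kHz.
On reflection it acts as a source moving toward the stationary detector: f₂ = f₁ · v/(v − u) = 42.0 × 335/298 ≈ 47.2 kHz.

47.2 kHz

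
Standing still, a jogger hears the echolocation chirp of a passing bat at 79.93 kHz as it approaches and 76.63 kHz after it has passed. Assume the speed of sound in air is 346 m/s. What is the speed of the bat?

f₁/f₂ = (v + v_s)/(v − v_s), so v_s = v · (f₁ − f₂)/(f₁ + f₂).
v_s = 346 × (79.93 − 76.63)/(79.93 + 76.63) = 346 × 3.30/156.56 ≈ 7.3 m/s.

7.3 m/s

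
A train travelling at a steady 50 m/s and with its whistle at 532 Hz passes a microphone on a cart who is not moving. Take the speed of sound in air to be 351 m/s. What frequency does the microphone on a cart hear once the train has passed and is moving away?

466 Hz

Receding: f₂ = f · v/(v + v_s) = 532 × 351/401 ≈ 466 Hz.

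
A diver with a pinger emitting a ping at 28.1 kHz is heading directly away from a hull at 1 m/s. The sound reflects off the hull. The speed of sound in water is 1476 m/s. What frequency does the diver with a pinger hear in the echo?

28.1 kHz

The hull receives the sound from a moving source: f₁ = f₀ · v/(v + v_e) = 28.1 × 1476/1477 ≈ 28.1 kHz.
On the return leg the diver with a pinger is a moving observer: f₂ = f₁ · (v − v_e)/v = 28.1 × 1475/1476 ≈ 28.1 kHz.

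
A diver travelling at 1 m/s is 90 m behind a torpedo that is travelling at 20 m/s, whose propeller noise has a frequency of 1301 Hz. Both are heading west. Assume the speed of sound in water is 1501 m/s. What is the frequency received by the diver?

The diver is behind, so the torpedo is moving away from it while the diver is moving toward the torpedo.
With source receding and observer approaching, f' = f · (v + v_o)/(v + v_s).
f' = 1301 × (1501 + 1)/(1501 + 20) = 1301 × 1502/1521 ≈ 1285 Hz.

1285 Hz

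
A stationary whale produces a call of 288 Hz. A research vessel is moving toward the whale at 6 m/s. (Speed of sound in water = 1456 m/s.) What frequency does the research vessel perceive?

289 Hz

Only the observer moves, toward the source, so f' = f · (v + v_o)/v.
f' = 288 × (1456 + 6)/1456 = 288 × 1462/1456 ≈ 289 Hz.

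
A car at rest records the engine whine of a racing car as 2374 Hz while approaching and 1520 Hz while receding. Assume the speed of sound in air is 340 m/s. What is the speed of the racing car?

f₁/f₂ = (v + v_s)/(v − v_s), so v_s = v · (f₁ − f₂)/(f₁ + f₂).
v_s = 340 × (2374 − 1520)/(2374 + 1520) = 340 × 854/3894 ≈ 75 m/s.

75 m/s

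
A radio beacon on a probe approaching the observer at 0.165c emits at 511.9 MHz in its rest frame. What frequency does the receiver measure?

Relativistic Doppler for frequency: f' = f₀ · √((1 + β)/(1 − β)).
f' = 511.9 × √(1.1650/0.8350) = 511.9 × 1.18119 ≈ 604.7 MHz.

604.7 MHz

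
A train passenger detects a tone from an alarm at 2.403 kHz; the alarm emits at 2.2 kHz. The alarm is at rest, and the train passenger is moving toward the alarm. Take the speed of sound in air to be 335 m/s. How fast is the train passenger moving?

31 m/s

f' = f · (v + v_o)/v ⇒ v_o = v · |f'/f − 1|.
v_o = 335 × |2.403/2.2 − 1| = 335 × 0.09227 ≈ 31 m/s.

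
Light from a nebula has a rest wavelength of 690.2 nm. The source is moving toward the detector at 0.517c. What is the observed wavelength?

Relativistic Doppler for wavelength: λ' = λ₀ · √((1 − β)/(1 + β)).
λ' = 690.2 × √(0.4830/1.5170) = 690.2 × 0.56426 ≈ 389.5 nm.

389.5 nm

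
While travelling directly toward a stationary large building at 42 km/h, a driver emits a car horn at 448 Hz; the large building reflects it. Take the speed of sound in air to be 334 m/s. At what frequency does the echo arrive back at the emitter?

480 Hz

42 km/h = 11.67 m/s.
The large building receives the sound from a moving source: f₁ = f₀ · v/(v − v_e) = 448 × 334/322.33 ≈ 464 Hz.
On the return leg the driver is a moving observer: f₂ = f₁ · (v + v_e)/v = 464 × 345.67/334 ≈ 480 Hz.
Equivalently f₂ = f₀ · (v + v_e)/(v − v_e).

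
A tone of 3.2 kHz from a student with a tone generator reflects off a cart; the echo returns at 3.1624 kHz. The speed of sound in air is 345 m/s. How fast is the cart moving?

Double Doppler shift off a moving reflector: f₂ = f₀ · (v + u)/(v − u) (u > 0 toward emitter).
Rearranging, u = v · (f₂ − f₀)/(f₂ + f₀) = 345 × -0.0376/6.3624 ≈ -2.04 m/s.
So the cart is moving at 2.04 m/s away from the emitter.

2.04 m/s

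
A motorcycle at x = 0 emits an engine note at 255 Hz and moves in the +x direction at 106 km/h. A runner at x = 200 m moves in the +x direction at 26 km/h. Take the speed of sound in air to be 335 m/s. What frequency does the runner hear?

106 km/h = 29.44 m/s; 26 km/h = 7.222 m/s.
The observer lies on the +x side, so the source is heading toward the observer and the observer is heading away from the source.
Both move, so f' = f · (v − v_o)/(v − v_s).
f' = 255 × (335 − 7.222)/(335 − 29.44) = 255 × 327.78/305.56 ≈ 274 Hz.

274 Hz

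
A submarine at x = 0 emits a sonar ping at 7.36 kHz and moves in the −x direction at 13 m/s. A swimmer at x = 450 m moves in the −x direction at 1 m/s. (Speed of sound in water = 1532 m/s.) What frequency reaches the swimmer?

7.30 kHz

The observer lies on the +x side, so the source is heading away from the observer and the observer is heading toward the source.
General Doppler shift: f' = f · (v + v_o)/(v + v_s).
f' = 7.36 × (1532 + 1)/(1532 + 13) = 7.36 × 1533/1545 ≈ 7.30 kHz.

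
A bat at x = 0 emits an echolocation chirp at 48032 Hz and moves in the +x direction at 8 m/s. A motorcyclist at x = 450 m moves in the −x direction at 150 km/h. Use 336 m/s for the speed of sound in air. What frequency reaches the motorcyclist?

55305 Hz

150 km/h = 41.67 m/s.
The observer lies on the +x side, so the source is heading toward the observer and the observer is heading toward the source.
General Doppler shift: f' = f · (v + v_o)/(v − v_s).
f' = 48032 × (336 + 41.67)/(336 − 8) = 48032 × 377.67/328 ≈ 55305 Hz.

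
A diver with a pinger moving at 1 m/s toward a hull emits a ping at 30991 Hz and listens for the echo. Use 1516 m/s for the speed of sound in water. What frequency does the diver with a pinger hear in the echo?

31032 Hz

The hull receives the sound from a moving source: f₁ = f₀ · v/(v − v_e) = 30991 × 1516/1515 ≈ 31011 Hz.
On the return leg the diver with a pinger is a moving observer: f₂ = f₁ · (v + v_e)/v = 31011 × 1517/1516 ≈ 31032 Hz.
Equivalently f₂ = f₀ · (v + v_e)/(v − v_e).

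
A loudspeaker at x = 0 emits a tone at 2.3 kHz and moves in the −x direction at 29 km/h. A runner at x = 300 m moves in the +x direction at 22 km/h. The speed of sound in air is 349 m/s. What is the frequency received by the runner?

2.21 kHz

29 km/h = 8.056 m/s; 22 km/h = 6.111 m/s.
The observer lies on the +x side, so the source is heading away from the observer and the observer is heading away from the source.
General Doppler shift: f' = f · (v − v_o)/(v + v_s).
f' = 2.3 × (349 − 6.111)/(349 + 8.056) = 2.3 × 342.89/357.06 ≈ 2.21 kHz.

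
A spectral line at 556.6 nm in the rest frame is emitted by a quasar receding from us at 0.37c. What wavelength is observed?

820.8 nm

Relativistic Doppler for wavelength: λ' = λ₀ · √((1 + β)/(1 − β)).
λ' = 556.6 × √(1.3700/0.6300) = 556.6 × 1.47465 ≈ 820.8 nm.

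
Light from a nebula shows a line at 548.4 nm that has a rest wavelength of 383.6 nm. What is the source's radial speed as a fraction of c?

λ'/λ₀ = 1.4296 > 1 (redshift), so the source is receding.
λ'/λ₀ = √((1 + β)/(1 − β)) for a receding source ⇒ β = (r² − 1)/(r² + 1) with r = λ'/λ₀.
β = (2.0438 − 1)/(2.0438 + 1) ≈ 0.343.

0.343c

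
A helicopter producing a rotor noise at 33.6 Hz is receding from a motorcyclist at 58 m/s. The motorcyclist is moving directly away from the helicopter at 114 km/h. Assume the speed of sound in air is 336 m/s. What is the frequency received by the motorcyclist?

114 km/h = 31.67 m/s.
Both move, so f' = f · (v − v_o)/(v + v_s).
f' = 33.6 × (336 − 31.67)/(336 + 58) = 33.6 × 304.33/394 ≈ 26.0 Hz.

26.0 Hz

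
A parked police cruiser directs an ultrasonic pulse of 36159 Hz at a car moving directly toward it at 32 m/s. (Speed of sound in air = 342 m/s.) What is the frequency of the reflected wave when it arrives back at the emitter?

43624 Hz

The car first receives the wave as a moving observer: f₁ = f₀ · (v + u)/v = 36159 × (342 + 32)/342 ≈ 39542 Hz.
On reflection it acts as a source moving toward the stationary detector: f₂ = f₁ · v/(v − u) = 39542 × 342/310 ≈ 43624 Hz.
Equivalently f₂ = f₀ · (v + u)/(v − u).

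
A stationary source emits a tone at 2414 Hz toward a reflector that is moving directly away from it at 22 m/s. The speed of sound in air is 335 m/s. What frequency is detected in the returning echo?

2116 Hz

The reflector first receives the wave as a moving observer: f₁ = f₀ · (v − u)/v = 2414 × (335 − 22)/335 ≈ 2255 Hz.
On reflection it acts as a source moving away from the stationary detector: f₂ = f₁ · v/(v + u) = 2255 × 335/357 ≈ 2116 Hz.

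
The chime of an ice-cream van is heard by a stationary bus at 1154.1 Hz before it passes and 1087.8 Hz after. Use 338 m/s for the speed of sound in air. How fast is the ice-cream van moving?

10.0 m/s

f₁/f₂ = (v + v_s)/(v − v_s), so v_s = v · (f₁ − f₂)/(f₁ + f₂).
v_s = 338 × (1154.1 − 1087.8)/(1154.1 + 1087.8) = 338 × 66.3/2241.9 ≈ 10.0 m/s.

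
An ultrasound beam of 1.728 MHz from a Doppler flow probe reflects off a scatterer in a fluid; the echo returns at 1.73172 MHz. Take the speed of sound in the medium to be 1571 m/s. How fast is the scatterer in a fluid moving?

1.69 m/s

Double Doppler shift off a moving reflector: f₂ = f₀ · (v + u)/(v − u) (u > 0 toward emitter).
Rearranging, u = v · (f₂ − f₀)/(f₂ + f₀) = 1571 × 0.00372/3.45972 ≈ 1.69 m/s.
So the scatterer in a fluid is moving at 1.69 m/s toward the emitter.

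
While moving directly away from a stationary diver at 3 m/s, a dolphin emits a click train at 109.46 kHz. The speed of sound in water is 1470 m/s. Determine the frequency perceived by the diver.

109.2 kHz

Moving source, stationary observer: f' = f · v/(v + v_s) since the source is receding.
f' = 109.46 × 1470/(1470 + 3) = 109.46 × 1470/1473 ≈ 109.2 kHz.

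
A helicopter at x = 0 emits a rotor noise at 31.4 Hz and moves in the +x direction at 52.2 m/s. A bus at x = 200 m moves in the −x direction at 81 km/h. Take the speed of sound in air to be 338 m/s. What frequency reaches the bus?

39.6 Hz

81 km/h = 22.5 m/s.
The observer lies on the +x side, so the source is heading toward the observer and the observer is heading toward the source.
Both move, so f' = f · (v + v_o)/(v − v_s).
f' = 31.4 × (338 + 22.5)/(338 − 52.2) = 31.4 × 360.5/285.8 ≈ 39.6 Hz.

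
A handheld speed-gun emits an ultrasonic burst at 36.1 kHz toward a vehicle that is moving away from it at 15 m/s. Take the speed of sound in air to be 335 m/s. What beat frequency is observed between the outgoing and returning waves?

At the vehicle (a moving observer), f₁ = f₀ · (v − u)/v = 36.1 × 320/335 ≈ 34.48 kHz.
On reflection it acts as a source moving away from the stationary detector: f₂ = f₁ · v/(v + u) = 34.48 × 335/350 ≈ 33.01 kHz.
Beat frequency (with f₀ = 36100 Hz): |f₂ − f₀| = 2u·f₀/(v + u) = 2 × 15 × 36100/350 ≈ 3094 Hz.

3094 Hz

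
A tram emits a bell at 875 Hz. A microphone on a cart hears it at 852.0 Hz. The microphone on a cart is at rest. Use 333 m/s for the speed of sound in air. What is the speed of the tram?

9.0 m/s

f' < f, so the tram is receding.
f' = f · v/(v + v_s) ⇒ v_s = v · |1 − f/f'|.
v_s = 333 × |1 − 875/852.0| = 333 × 0.027 ≈ 9.0 m/s.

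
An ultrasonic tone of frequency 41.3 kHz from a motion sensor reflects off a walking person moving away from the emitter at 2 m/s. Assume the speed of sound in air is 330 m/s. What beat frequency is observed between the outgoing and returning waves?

The walking person first receives the wave as a moving observer: f₁ = f₀ · (v − u)/v = 41.3 × (330 − 2)/330 ≈ 41.050 kHz.
The reflection then acts as a moving source: f₂ = f₁ · v/(v + u) ≈ 40.802 kHz.
Equivalently f₂ = f₀ · (v − u)/(v + u).
Beat frequency (with f₀ = 41300 Hz): |f₂ − f₀| = 2u·f₀/(v + u) = 2 × 2 × 41300/332 ≈ 498 Hz.

498 Hz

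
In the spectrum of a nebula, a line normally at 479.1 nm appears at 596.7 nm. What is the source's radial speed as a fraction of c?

λ'/λ₀ = 1.2455 > 1 (redshift), so the source is receding.
λ'/λ₀ = √((1 + β)/(1 − β)) for a receding source ⇒ β = (r² − 1)/(r² + 1) with r = λ'/λ₀.
β = (1.5512 − 1)/(1.5512 + 1) ≈ 0.216.

0.216c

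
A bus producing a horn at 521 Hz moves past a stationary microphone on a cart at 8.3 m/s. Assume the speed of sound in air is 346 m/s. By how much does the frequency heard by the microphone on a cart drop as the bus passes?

Approaching: f₁ = f · v/(v − v_s) = 521 × 346/337.7 ≈ 533.8 Hz.
Receding: f₂ = f · v/(v + v_s) = 521 × 346/354.3 ≈ 508.8 Hz.
Drop: f₁ − f₂ = 2f·v·v_s/(v² − v_s²) = 2 × 521 × 346 × 8.3/(346² − 8.3²) ≈ 25.0 Hz.

25.0 Hz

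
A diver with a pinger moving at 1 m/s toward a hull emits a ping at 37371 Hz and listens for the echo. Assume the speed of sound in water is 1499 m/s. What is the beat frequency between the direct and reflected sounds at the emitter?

49.9 Hz

The hull receives the sound from a moving source: f₁ = f₀ · v/(v − v_e) = 37371 × 1499/1498 ≈ 37395.9 Hz.
On the return leg the diver with a pinger is a moving observer: f₂ = f₁ · (v + v_e)/v = 37395.9 × 1500/1499 ≈ 37420.9 Hz.
Beat against the emitted tone: |f₂ − f₀| = 2v_e·f₀/(v − v_e) = 2 × 1 × 37371/1498 ≈ 49.9 Hz.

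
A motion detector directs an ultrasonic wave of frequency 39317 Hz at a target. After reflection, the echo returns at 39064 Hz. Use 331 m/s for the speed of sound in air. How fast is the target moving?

1.07 m/s

Double Doppler shift off a moving reflector: f₂ = f₀ · (v + u)/(v − u) (u > 0 toward emitter).
Rearranging, u = v · (f₂ − f₀)/(f₂ + f₀) = 331 × -253/78381 ≈ -1.07 m/s.
So the target is moving at 1.07 m/s away from the emitter.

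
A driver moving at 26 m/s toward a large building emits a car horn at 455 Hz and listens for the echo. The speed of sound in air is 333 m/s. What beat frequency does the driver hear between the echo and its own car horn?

77 Hz

The large building receives the sound from a moving source: f₁ = f₀ · v/(v − v_e) = 455 × 333/307 ≈ 493.5 Hz.
On the return leg the driver is a moving observer: f₂ = f₁ · (v + v_e)/v = 493.5 × 359/333 ≈ 532.1 Hz.
Beat against the emitted tone: |f₂ − f₀| = 2v_e·f₀/(v − v_e) = 2 × 26 × 455/307 ≈ 77 Hz.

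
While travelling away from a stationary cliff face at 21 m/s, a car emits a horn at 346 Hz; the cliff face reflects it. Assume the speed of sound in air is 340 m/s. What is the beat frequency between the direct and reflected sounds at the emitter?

The cliff face receives the sound from a moving source: f₁ = f₀ · v/(v + v_e) = 346 × 340/361 ≈ 325.9 Hz.
On the return leg the car is a moving observer: f₂ = f₁ · (v − v_e)/v = 325.9 × 319/340 ≈ 305.7 Hz.
Beat against the emitted tone: |f₂ − f₀| = 2v_e·f₀/(v + v_e) = 2 × 21 × 346/361 ≈ 40.3 Hz.

40.3 Hz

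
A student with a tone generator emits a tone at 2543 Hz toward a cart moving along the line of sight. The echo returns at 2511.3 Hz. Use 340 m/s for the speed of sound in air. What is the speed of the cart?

2.13 m/s

Double Doppler shift off a moving reflector: f₂ = f₀ · (v + u)/(v − u) (u > 0 toward emitter).
Rearranging, u = v · (f₂ − f₀)/(f₂ + f₀) = 340 × -31.7/5054.3 ≈ -2.13 m/s.
So the cart is moving at 2.13 m/s away from the emitter.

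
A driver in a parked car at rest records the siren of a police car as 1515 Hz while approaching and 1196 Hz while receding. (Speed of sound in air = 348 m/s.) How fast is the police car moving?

41 m/s

f₁/f₂ = (v + v_s)/(v − v_s), so v_s = v · (f₁ − f₂)/(f₁ + f₂).
v_s = 348 × (1515 − 1196)/(1515 + 1196) = 348 × 319/2711 ≈ 41 m/s.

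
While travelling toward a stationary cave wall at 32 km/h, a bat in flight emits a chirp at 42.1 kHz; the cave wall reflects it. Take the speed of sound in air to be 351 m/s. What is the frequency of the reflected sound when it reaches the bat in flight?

44.3 kHz

32 km/h = 8.889 m/s.
The cave wall receives the sound from a moving source: f₁ = f₀ · v/(v − v_e) = 42.1 × 351/342.11 ≈ 43.2 kHz.
On the return leg the bat in flight is a moving observer: f₂ = f₁ · (v + v_e)/v = 43.2 × 359.89/351 ≈ 44.3 kHz.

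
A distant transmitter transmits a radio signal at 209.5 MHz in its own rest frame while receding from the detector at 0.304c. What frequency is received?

153.1 MHz

Relativistic Doppler for frequency: f' = f₀ · √((1 − β)/(1 + β)).
f' = 209.5 × √(0.6960/1.3040) = 209.5 × 0.73058 ≈ 153.1 MHz.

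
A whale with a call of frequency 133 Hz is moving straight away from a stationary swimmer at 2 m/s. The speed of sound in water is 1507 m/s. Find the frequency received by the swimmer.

With the source moving away from a stationary observer, f' = f · v/(v + v_s).
f' = 133 × 1507/(1507 + 2) = 133 × 1507/1509 ≈ 133 Hz.

133 Hz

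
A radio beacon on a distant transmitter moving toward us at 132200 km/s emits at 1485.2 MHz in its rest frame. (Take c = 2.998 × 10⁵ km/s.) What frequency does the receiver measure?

2384.5 MHz

β = v/c = 132200/299800 = 0.4410.
Relativistic Doppler for frequency: f' = f₀ · √((1 + β)/(1 − β)).
f' = 1485.2 × √(1.4410/0.5590) = 1485.2 × 1.60548 ≈ 2384.5 MHz.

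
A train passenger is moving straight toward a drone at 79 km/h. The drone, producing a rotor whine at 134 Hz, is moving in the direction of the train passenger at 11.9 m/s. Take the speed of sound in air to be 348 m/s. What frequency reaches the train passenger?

147 Hz

79 km/h = 21.94 m/s.
With source approaching and observer approaching, f' = f · (v + v_o)/(v − v_s).
f' = 134 × (348 + 21.94)/(348 − 11.9) = 134 × 369.94/336.1 ≈ 147 Hz.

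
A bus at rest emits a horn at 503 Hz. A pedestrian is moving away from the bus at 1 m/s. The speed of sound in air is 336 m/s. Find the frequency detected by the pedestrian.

Moving observer, stationary source: f' = f · (v − v_o)/v.
f' = 503 × (336 − 1)/336 = 503 × 335/336 ≈ 502 Hz.

502 Hz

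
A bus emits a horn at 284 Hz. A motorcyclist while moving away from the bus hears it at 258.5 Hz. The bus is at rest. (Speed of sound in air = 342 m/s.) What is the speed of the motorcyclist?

f' = f · (v − v_o)/v ⇒ v_o = v · |f'/f − 1|.
v_o = 342 × |258.5/284 − 1| = 342 × 0.08979 ≈ 31 m/s.

31 m/s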